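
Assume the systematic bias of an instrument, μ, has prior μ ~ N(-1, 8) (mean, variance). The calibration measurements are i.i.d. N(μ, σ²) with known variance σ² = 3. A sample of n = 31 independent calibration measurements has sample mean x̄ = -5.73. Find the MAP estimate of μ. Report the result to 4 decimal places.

μ̂_MAP = -5.6735

n = 31, x̄ = -5.73.
For a Normal prior and Normal likelihood with known variance, the posterior is Normal; its mode equals its mean, the precision-weighted average.
Prior precision 1/σ₀² = 1/8 = 0.125; data precision n/σ² = 31/3.
μ̂ = (0.125·(-1) + (31/3)·(-5.73)) / (0.125 + 31/3) = (-59.335)/(251/24) = -35601/6275 ≈ -5.6735.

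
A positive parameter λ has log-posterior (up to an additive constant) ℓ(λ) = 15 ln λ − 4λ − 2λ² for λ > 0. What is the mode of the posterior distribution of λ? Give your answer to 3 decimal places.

ℓ'(λ) = 15/λ − 4 − 4λ. Setting this to zero and multiplying by λ: 4λ² + 4λ − 15 = 0.
λ = (−4 + √(4² + 4·4·15)) / (2·4) = (−4 + √256) / 8 = (−4 + 16)/8 = 3/2.
ℓ''(λ) = −15/λ² − 4 < 0, confirming a maximum.

λ̂_MAP = 1.500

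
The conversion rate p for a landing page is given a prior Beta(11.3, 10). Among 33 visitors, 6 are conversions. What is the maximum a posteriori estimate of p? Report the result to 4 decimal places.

p̂_MAP = 0.3117

Prior: Beta(11.3, 10).
Data: 6 successes in 33 trials. The binomial likelihood contributes p^6(1−p)^27, so the posterior is Beta(11.3+6, 10+27) = Beta(17.3, 37).
For Beta(a, b) with a, b > 1 the mode is (a−1)/(a+b−2) = 16.3/52.3 ≈ 0.3117.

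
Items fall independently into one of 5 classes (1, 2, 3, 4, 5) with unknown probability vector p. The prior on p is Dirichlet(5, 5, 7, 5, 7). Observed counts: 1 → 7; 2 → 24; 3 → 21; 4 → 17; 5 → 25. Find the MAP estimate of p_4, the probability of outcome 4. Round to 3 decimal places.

The posterior is Dirichlet(αᵢ + nᵢ) = Dirichlet(12, 29, 28, 22, 32).
For a Dirichlet(a₁,…,a_K) with all aᵢ > 1, the mode has j-th component (aⱼ − 1)/(Σaᵢ − K).
Here Σaᵢ = 123 and K = 5, so p_4 = (22 − 1)/(123 − 5) = 21/118 ≈ 0.178.

MAP estimate: 0.178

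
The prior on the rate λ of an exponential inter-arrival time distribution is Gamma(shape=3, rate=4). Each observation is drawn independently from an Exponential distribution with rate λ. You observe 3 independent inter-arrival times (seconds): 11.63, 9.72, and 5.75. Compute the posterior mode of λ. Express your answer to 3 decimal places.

λ̂_MAP = 0.161

The Exponential(rate=λ) likelihood is ∝ λ^n e^(−λΣtᵢ). Here n = 3 and Σtᵢ = 11.63 + 9.72 + 5.75 = 27.10.
Posterior ∝ λ^2e^(−4λ) · λ^3e^(−27.10λ) = λ^5e^(−31.10λ), i.e. Gamma(6, 31.10).
Mode = (a−1)/b = 5/31.10 ≈ 0.161.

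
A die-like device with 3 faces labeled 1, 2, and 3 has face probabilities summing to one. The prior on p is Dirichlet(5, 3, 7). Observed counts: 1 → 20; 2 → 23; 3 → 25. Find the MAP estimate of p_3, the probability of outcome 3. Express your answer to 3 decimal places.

The posterior is Dirichlet(αᵢ + nᵢ) = Dirichlet(25, 26, 32).
For a Dirichlet(a₁,…,a_K) with all aᵢ > 1, the mode has j-th component (aⱼ − 1)/(Σaᵢ − K).
Here Σaᵢ = 83 and K = 3, so p_3 = (32 − 1)/(83 − 3) = 31/80 ≈ 0.388.

MAP estimate: 0.388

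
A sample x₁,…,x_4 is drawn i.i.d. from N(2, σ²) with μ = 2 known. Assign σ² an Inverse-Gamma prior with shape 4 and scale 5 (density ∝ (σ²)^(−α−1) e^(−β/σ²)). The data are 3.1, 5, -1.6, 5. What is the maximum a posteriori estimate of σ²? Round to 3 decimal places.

σ̂²_MAP = 3.012

Sum of squared deviations about the known mean: SS = (3.1−2)² + (5−2)² + (-1.6−2)² + (5−2)² = 32.17.
The Normal likelihood contributes (σ²)^(−n/2) exp(−SS/(2σ²)), so the posterior is Inverse-Gamma(α + n/2, β + SS/2) = Inverse-Gamma(6, 21.085).
The mode of Inverse-Gamma(a, b) is b/(a+1) = 21.085/7 ≈ 3.012.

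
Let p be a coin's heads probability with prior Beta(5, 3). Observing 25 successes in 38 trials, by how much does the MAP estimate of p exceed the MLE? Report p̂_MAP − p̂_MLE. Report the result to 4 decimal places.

Posterior is Beta(30, 16); MAP = (30−1)/(46−2) = 29/44 ≈ 0.65909.
MLE ignores the prior: p̂_MLE = k/n = 25/38 ≈ 0.65789.
Difference = 29/44 − 25/38 = 1/836 ≈ 0.0012.

MAP − MLE = 0.0012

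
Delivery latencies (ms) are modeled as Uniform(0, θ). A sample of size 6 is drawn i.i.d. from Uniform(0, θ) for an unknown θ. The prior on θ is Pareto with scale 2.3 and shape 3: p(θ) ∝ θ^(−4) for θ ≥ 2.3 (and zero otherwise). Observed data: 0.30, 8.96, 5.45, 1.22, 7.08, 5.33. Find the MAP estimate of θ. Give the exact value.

The Uniform(0, θ) likelihood is θ^(−n) for θ ≥ max(xᵢ), zero otherwise. Here max(xᵢ) = 8.96.
Posterior ∝ θ^(−4) · θ^(−6) = θ^(−10) on θ ≥ max(2.3, 8.96) = 8.96.
This density is strictly decreasing in θ, so the posterior mode lies at the lower boundary of the support.

θ̂_MAP = 8.96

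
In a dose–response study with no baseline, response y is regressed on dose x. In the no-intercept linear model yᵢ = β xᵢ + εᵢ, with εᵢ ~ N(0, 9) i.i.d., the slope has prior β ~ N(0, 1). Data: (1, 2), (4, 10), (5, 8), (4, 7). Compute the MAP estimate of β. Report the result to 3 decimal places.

β̂_MAP = 1.642

log p(β | y) = −Σ(yᵢ − βxᵢ)²/(2·9) − β²/(2·1) + const.
Setting the derivative to zero: Σxᵢ(yᵢ − βxᵢ)/9 − β/1 = 0, so β = Σxᵢyᵢ / (Σxᵢ² + σ²/τ²).
Σxᵢyᵢ = 1·2 + 4·10 + 5·8 + 4·7 = 110; Σxᵢ² = 58; σ²/τ² = 9.
β̂_MAP = 110 / (58 + 9) = 110/67 ≈ 1.642.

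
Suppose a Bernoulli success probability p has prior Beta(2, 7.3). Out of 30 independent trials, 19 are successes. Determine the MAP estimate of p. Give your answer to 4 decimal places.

Prior: Beta(2, 7.3).
Data: 19 successes in 30 trials. The binomial likelihood contributes p^19(1−p)^11, so the posterior is Beta(2+19, 7.3+11) = Beta(21, 18.3).
For Beta(a, b) with a, b > 1 the mode is (a−1)/(a+b−2) = 20/37.3 ≈ 0.5362.

p̂_MAP = 0.5362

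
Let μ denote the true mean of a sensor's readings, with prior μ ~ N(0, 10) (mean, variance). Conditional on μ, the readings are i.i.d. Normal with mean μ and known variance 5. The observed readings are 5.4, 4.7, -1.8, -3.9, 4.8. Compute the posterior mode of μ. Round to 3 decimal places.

n = 5; x̄ = (5.4 + 4.7 + (-1.8) + (-3.9) + 4.8)/5 = 9.2/5 = 1.84.
For a Normal prior and Normal likelihood with known variance, the posterior is Normal; its mode equals its mean, the precision-weighted average.
Prior precision 1/σ₀² = 1/10 = 0.1; data precision n/σ² = 5/5 = 1.
μ̂ = (0.1·0 + 1·1.84) / (0.1 + 1) = 1.84/1.1 = 92/55 ≈ 1.673.

μ̂_MAP = 1.673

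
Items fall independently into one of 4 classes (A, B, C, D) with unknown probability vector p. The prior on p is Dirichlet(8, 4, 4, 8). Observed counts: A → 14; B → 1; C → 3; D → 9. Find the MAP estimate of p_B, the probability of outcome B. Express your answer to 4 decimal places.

MAP estimate of p_B = 0.0851

The posterior is Dirichlet(αᵢ + nᵢ) = Dirichlet(22, 5, 7, 17).
For a Dirichlet(a₁,…,a_K) with all aᵢ > 1, the mode has j-th component (aⱼ − 1)/(Σaᵢ − K).
Here Σaᵢ = 51 and K = 4, so p_B = (5 − 1)/(51 − 4) = 4/47 ≈ 0.0851.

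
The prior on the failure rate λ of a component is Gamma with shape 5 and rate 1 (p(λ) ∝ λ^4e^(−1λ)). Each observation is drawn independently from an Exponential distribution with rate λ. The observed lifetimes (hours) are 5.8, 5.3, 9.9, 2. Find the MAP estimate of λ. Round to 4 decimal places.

λ̂_MAP = 0.3333

The Exponential(rate=λ) likelihood is ∝ λ^n e^(−λΣtᵢ). Here n = 4 and Σtᵢ = 5.8 + 5.3 + 9.9 + 2 = 23.
Posterior ∝ λ^4e^(−1λ) · λ^4e^(−23λ) = λ^8e^(−24λ), i.e. Gamma(9, 24).
Mode = (a−1)/b = 8/24 ≈ 0.3333.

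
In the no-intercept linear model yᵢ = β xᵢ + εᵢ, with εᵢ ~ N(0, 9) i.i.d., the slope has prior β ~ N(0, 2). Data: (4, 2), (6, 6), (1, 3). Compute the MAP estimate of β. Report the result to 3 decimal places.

β̂_MAP = 0.817

log p(β | y) = −Σ(yᵢ − βxᵢ)²/(2·9) − β²/(2·2) + const.
Setting the derivative to zero: Σxᵢ(yᵢ − βxᵢ)/9 − β/2 = 0, so β = Σxᵢyᵢ / (Σxᵢ² + σ²/τ²).
Σxᵢyᵢ = 4·2 + 6·6 + 1·3 = 47; Σxᵢ² = 53; σ²/τ² = 4.5.
β̂_MAP = 47 / (53 + 4.5) = 47/57.5 ≈ 0.817.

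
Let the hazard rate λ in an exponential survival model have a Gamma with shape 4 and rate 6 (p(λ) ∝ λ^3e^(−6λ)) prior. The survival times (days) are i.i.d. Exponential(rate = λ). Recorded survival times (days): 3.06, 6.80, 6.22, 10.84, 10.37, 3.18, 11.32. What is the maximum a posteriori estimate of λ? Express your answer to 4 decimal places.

λ̂_MAP = 0.1730

The Exponential(rate=λ) likelihood is ∝ λ^n e^(−λΣtᵢ). Here n = 7 and Σtᵢ = 3.06 + 6.80 + 6.22 + 10.84 + 10.37 + 3.18 + 11.32 = 51.79.
Posterior ∝ λ^3e^(−6λ) · λ^7e^(−51.79λ) = λ^10e^(−57.79λ), i.e. Gamma(11, 57.79).
Mode = (a−1)/b = 10/57.79 ≈ 0.1730.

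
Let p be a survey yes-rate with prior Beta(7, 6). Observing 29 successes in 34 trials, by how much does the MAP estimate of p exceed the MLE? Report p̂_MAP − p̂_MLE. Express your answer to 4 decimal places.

Posterior is Beta(36, 11); MAP = (36−1)/(47−2) = 35/45 ≈ 0.77778.
MLE ignores the prior: p̂_MLE = k/n = 29/34 ≈ 0.85294.
Difference = 35/45 − 29/34 = -23/306 ≈ -0.0752.

MAP − MLE = -0.0752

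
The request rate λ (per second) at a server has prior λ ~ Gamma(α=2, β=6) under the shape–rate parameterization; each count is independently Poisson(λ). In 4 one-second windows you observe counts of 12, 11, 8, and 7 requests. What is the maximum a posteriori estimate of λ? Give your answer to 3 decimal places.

λ̂_MAP = 3.900

Σxᵢ = 12+11+8+7 = 38, with n = 4.
Posterior ∝ λe^(−6λ) · λ^38e^(−4λ) = λ^39e^(−10λ), i.e. Gamma(shape=40, rate=10).
The mode of a Gamma(a, b) with a ≥ 1 (shape–rate) is (a−1)/b = 39/10 ≈ 3.900.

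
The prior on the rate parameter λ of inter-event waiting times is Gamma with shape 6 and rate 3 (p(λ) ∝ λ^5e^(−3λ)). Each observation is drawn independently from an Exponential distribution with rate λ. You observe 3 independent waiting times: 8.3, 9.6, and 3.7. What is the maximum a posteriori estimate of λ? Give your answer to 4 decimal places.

The Exponential(rate=λ) likelihood is ∝ λ^n e^(−λΣtᵢ). Here n = 3 and Σtᵢ = 8.3 + 9.6 + 3.7 = 21.6.
Posterior ∝ λ^5e^(−3λ) · λ^3e^(−21.6λ) = λ^8e^(−24.6λ), i.e. Gamma(9, 24.6).
Mode = (a−1)/b = 8/24.6 ≈ 0.3252.

λ̂_MAP = 0.3252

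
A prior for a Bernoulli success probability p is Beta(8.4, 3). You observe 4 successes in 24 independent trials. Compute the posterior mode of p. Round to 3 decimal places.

Prior: Beta(8.4, 3).
Data: 4 successes in 24 trials. The binomial likelihood contributes p^4(1−p)^20, so the posterior is Beta(8.4+4, 3+20) = Beta(12.4, 23).
For Beta(a, b) with a, b > 1 the mode is (a−1)/(a+b−2) = 11.4/33.4 ≈ 0.341.

p̂_MAP = 0.341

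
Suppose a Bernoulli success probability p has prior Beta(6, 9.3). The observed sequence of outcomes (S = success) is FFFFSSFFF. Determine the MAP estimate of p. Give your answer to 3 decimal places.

Prior: Beta(6, 9.3).
Data: 2 successes in 9 trials (from the sequence). The binomial likelihood contributes p^2(1−p)^7, so the posterior is Beta(6+2, 9.3+7) = Beta(8, 16.3).
For Beta(a, b) with a, b > 1 the mode is (a−1)/(a+b−2) = 7/22.3 ≈ 0.314.

p̂_MAP = 0.314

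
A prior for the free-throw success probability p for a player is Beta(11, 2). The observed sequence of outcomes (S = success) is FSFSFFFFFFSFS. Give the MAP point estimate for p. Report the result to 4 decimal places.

Prior: Beta(11, 2).
Data: 4 successes in 13 trials (from the sequence). The binomial likelihood contributes p^4(1−p)^9, so the posterior is Beta(11+4, 2+9) = Beta(15, 11).
For Beta(a, b) with a, b > 1 the mode is (a−1)/(a+b−2) = 14/24 ≈ 0.5833.

p̂_MAP = 0.5833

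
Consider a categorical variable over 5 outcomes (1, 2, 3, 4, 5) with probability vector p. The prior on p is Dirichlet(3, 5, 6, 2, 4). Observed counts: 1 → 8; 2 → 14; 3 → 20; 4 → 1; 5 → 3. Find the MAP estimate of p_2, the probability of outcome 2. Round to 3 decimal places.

MAP estimate: 0.295

The posterior is Dirichlet(αᵢ + nᵢ) = Dirichlet(11, 19, 26, 3, 7).
For a Dirichlet(a₁,…,a_K) with all aᵢ > 1, the mode has j-th component (aⱼ − 1)/(Σaᵢ − K).
Here Σaᵢ = 66 and K = 5, so p_2 = (19 − 1)/(66 − 5) = 18/61 ≈ 0.295.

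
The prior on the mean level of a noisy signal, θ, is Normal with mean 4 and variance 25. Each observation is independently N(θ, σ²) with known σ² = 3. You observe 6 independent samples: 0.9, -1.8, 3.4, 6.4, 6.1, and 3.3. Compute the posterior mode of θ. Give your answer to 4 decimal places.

n = 6; x̄ = (0.9 + (-1.8) + 3.4 + 6.4 + 6.1 + 3.3)/6 = 18.3/6 = 3.05.
For a Normal prior and Normal likelihood with known variance, the posterior is Normal; its mode equals its mean, the precision-weighted average.
Prior precision 1/σ₀² = 1/25 = 0.04; data precision n/σ² = 6/3 = 2.
θ̂ = (0.04·4 + 2·3.05) / (0.04 + 2) = 6.26/2.04 = 313/102 ≈ 3.0686.

θ̂_MAP = 3.0686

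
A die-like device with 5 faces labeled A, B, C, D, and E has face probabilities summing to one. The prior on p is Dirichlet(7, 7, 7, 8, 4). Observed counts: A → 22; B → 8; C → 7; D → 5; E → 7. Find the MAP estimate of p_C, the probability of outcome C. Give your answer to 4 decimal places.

MAP estimate of p_C = 0.1688

The posterior is Dirichlet(αᵢ + nᵢ) = Dirichlet(29, 15, 14, 13, 11).
For a Dirichlet(a₁,…,a_K) with all aᵢ > 1, the mode has j-th component (aⱼ − 1)/(Σaᵢ − K).
Here Σaᵢ = 82 and K = 5, so p_C = (14 − 1)/(82 − 5) = 13/77 ≈ 0.1688.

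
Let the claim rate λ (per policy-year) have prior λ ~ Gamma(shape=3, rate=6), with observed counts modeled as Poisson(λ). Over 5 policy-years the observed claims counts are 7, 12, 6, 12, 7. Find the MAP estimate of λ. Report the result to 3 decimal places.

Σxᵢ = 7+12+6+12+7 = 44, with n = 5.
Posterior ∝ λ^2e^(−6λ) · λ^44e^(−5λ) = λ^46e^(−11λ), i.e. Gamma(shape=47, rate=11).
The mode of a Gamma(a, b) with a ≥ 1 (shape–rate) is (a−1)/b = 46/11 ≈ 4.182.

λ̂_MAP = 4.182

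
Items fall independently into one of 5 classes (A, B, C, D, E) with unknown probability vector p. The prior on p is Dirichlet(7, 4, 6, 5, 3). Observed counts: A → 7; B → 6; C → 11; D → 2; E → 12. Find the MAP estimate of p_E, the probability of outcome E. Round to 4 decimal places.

The posterior is Dirichlet(αᵢ + nᵢ) = Dirichlet(14, 10, 17, 7, 15).
For a Dirichlet(a₁,…,a_K) with all aᵢ > 1, the mode has j-th component (aⱼ − 1)/(Σaᵢ − K).
Here Σaᵢ = 63 and K = 5, so p_E = (15 − 1)/(63 − 5) = 14/58 ≈ 0.2414.

MAP estimate of p_E = 0.2414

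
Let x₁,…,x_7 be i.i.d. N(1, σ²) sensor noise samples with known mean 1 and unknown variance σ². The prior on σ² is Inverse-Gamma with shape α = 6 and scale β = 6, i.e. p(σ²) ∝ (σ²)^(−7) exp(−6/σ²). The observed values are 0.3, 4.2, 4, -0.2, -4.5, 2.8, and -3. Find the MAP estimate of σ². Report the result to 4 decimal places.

Sum of squared deviations about the known mean: SS = (0.3−1)² + (4.2−1)² + (4−1)² + (-0.2−1)² + (-4.5−1)² + (2.8−1)² + (-3−1)² = 70.66.
The Normal likelihood contributes (σ²)^(−n/2) exp(−SS/(2σ²)), so the posterior is Inverse-Gamma(α + n/2, β + SS/2) = Inverse-Gamma(9.5, 41.33).
The mode of Inverse-Gamma(a, b) is b/(a+1) = 41.33/10.5 ≈ 3.9362.

σ̂²_MAP = 3.9362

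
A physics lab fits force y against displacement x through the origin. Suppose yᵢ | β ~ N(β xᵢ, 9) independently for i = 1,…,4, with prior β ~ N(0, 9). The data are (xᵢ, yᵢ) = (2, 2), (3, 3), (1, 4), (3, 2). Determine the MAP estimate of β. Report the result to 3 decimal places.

β̂_MAP = 0.958

log p(β | y) = −Σ(yᵢ − βxᵢ)²/(2·9) − β²/(2·9) + const.
Setting the derivative to zero: Σxᵢ(yᵢ − βxᵢ)/9 − β/9 = 0, so β = Σxᵢyᵢ / (Σxᵢ² + σ²/τ²).
Σxᵢyᵢ = 2·2 + 3·3 + 1·4 + 3·2 = 23; Σxᵢ² = 23; σ²/τ² = 1.
β̂_MAP = 23 / (23 + 1) = 23/24 ≈ 0.958.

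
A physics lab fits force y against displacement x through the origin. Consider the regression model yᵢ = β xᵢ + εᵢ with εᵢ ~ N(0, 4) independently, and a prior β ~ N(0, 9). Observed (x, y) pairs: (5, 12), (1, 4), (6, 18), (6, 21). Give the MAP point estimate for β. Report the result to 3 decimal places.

β̂_MAP = 3.027

log p(β | y) = −Σ(yᵢ − βxᵢ)²/(2·4) − β²/(2·9) + const.
Setting the derivative to zero: Σxᵢ(yᵢ − βxᵢ)/4 − β/9 = 0, so β = Σxᵢyᵢ / (Σxᵢ² + σ²/τ²).
Σxᵢyᵢ = 5·12 + 1·4 + 6·18 + 6·21 = 298; Σxᵢ² = 98; σ²/τ² = 4/9.
β̂_MAP = 298 / (98 + 4/9) = 298/(886/9) = 1341/443 ≈ 3.027.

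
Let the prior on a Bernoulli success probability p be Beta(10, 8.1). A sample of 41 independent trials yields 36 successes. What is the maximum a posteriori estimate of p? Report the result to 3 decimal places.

p̂_MAP = 0.788

Prior: Beta(10, 8.1).
Data: 36 successes in 41 trials. The binomial likelihood contributes p^36(1−p)^5, so the posterior is Beta(10+36, 8.1+5) = Beta(46, 13.1).
For Beta(a, b) with a, b > 1 the mode is (a−1)/(a+b−2) = 45/57.1 ≈ 0.788.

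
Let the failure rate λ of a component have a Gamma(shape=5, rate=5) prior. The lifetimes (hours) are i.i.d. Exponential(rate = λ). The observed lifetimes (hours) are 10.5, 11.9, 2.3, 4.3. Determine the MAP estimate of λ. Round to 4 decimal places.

The Exponential(rate=λ) likelihood is ∝ λ^n e^(−λΣtᵢ). Here n = 4 and Σtᵢ = 10.5 + 11.9 + 2.3 + 4.3 = 29.
Posterior ∝ λ^4e^(−5λ) · λ^4e^(−29λ) = λ^8e^(−34λ), i.e. Gamma(9, 34).
Mode = (a−1)/b = 8/34 ≈ 0.2353.

λ̂_MAP = 0.2353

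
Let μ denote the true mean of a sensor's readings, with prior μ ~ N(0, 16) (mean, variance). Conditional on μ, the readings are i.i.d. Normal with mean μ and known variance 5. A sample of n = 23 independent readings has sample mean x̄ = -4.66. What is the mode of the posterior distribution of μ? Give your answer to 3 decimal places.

μ̂_MAP = -4.598

n = 23, x̄ = -4.66.
For a Normal prior and Normal likelihood with known variance, the posterior is Normal; its mode equals its mean, the precision-weighted average.
Prior precision 1/σ₀² = 1/16 = 0.0625; data precision n/σ² = 23/5 = 4.6.
μ̂ = (0.0625·0 + 4.6·(-4.66)) / (0.0625 + 4.6) = (-21.436)/4.6625 = -42872/9325 ≈ -4.598.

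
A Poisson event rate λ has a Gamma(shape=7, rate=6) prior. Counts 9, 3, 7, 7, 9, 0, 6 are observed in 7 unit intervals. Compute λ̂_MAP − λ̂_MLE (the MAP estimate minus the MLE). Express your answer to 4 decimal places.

MAP − MLE = -2.2418

Σxᵢ = 41. Posterior is Gamma(48, 13); MAP = (48−1)/13 = 47/13 ≈ 3.61538.
MLE = x̄ = 41/7 ≈ 5.85714.
Difference = 47/13 − 41/7 = -204/91 ≈ -2.2418.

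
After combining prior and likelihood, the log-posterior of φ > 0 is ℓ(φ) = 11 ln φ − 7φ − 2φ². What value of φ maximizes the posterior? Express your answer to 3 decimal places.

φ̂_MAP = 1.000

ℓ'(φ) = 11/φ − 7 − 4φ. Setting this to zero and multiplying by φ: 4φ² + 7φ − 11 = 0.
φ = (−7 + √(7² + 4·4·11)) / (2·4) = (−7 + √225) / 8 = (−7 + 15)/8 = 1.
ℓ''(φ) = −11/φ² − 4 < 0, confirming a maximum.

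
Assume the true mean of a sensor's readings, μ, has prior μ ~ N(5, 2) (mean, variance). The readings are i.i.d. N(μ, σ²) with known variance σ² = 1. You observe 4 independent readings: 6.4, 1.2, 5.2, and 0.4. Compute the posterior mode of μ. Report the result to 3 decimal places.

μ̂_MAP = 3.489

n = 4; x̄ = (6.4 + 1.2 + 5.2 + 0.4)/4 = 13.2/4 = 3.3.
For a Normal prior and Normal likelihood with known variance, the posterior is Normal; its mode equals its mean, the precision-weighted average.
Prior precision 1/σ₀² = 1/2 = 0.5; data precision n/σ² = 4/1 = 4.
μ̂ = (0.5·5 + 4·3.3) / (0.5 + 4) = 15.7/4.5 = 157/45 ≈ 3.489.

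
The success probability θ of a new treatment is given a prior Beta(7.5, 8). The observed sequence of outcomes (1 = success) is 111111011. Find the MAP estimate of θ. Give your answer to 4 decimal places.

Prior: Beta(7.5, 8).
Data: 8 successes in 9 trials (from the sequence). The binomial likelihood contributes θ^8(1−θ)^1, so the posterior is Beta(7.5+8, 8+1) = Beta(15.5, 9).
For Beta(a, b) with a, b > 1 the mode is (a−1)/(a+b−2) = 14.5/22.5 ≈ 0.6444.

θ̂_MAP = 0.6444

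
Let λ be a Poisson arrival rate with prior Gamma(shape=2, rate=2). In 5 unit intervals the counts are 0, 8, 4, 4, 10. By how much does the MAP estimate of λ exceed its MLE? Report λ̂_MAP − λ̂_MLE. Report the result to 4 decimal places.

Σxᵢ = 26. Posterior is Gamma(28, 7); MAP = (28−1)/7 = 27/7 ≈ 3.85714.
MLE = x̄ = 26/5 ≈ 5.20000.
Difference = 27/7 − 26/5 = -47/35 ≈ -1.3429.

MAP − MLE = -1.3429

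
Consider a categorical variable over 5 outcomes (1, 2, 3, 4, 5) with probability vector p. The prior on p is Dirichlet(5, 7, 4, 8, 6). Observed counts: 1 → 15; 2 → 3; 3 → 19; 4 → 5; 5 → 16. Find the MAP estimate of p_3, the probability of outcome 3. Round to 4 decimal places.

MAP estimate: 0.2651

The posterior is Dirichlet(αᵢ + nᵢ) = Dirichlet(20, 10, 23, 13, 22).
For a Dirichlet(a₁,…,a_K) with all aᵢ > 1, the mode has j-th component (aⱼ − 1)/(Σaᵢ − K).
Here Σaᵢ = 88 and K = 5, so p_3 = (23 − 1)/(88 − 5) = 22/83 ≈ 0.2651.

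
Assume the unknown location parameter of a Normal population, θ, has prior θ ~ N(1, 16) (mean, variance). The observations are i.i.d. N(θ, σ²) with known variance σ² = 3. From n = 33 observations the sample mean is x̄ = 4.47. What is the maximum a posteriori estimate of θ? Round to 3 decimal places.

n = 33, x̄ = 4.47.
For a Normal prior and Normal likelihood with known variance, the posterior is Normal; its mode equals its mean, the precision-weighted average.
Prior precision 1/σ₀² = 1/16 = 0.0625; data precision n/σ² = 33/3 = 11.
θ̂ = (0.0625·1 + 11·4.47) / (0.0625 + 11) = 49.2325/11.0625 = 19693/4425 ≈ 4.450.

θ̂_MAP = 4.450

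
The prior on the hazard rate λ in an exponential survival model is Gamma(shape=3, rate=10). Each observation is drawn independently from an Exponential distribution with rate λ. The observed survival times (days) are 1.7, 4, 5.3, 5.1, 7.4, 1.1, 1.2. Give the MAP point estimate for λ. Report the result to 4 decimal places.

λ̂_MAP = 0.2514

The Exponential(rate=λ) likelihood is ∝ λ^n e^(−λΣtᵢ). Here n = 7 and Σtᵢ = 1.7 + 4 + 5.3 + 5.1 + 7.4 + 1.1 + 1.2 = 25.8.
Posterior ∝ λ^2e^(−10λ) · λ^7e^(−25.8λ) = λ^9e^(−35.8λ), i.e. Gamma(10, 35.8).
Mode = (a−1)/b = 9/35.8 ≈ 0.2514.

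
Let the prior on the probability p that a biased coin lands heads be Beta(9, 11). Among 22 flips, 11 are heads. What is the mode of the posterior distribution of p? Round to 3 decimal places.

p̂_MAP = 0.475

Prior: Beta(9, 11).
Data: 11 successes in 22 trials. The binomial likelihood contributes p^11(1−p)^11, so the posterior is Beta(9+11, 11+11) = Beta(20, 22).
For Beta(a, b) with a, b > 1 the mode is (a−1)/(a+b−2) = 19/40 ≈ 0.475.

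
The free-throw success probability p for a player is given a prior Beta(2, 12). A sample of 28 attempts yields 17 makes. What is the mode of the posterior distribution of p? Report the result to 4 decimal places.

Prior: Beta(2, 12).
Data: 17 successes in 28 trials. The binomial likelihood contributes p^17(1−p)^11, so the posterior is Beta(2+17, 12+11) = Beta(19, 23).
For Beta(a, b) with a, b > 1 the mode is (a−1)/(a+b−2) = 18/40 ≈ 0.4500.

p̂_MAP = 0.4500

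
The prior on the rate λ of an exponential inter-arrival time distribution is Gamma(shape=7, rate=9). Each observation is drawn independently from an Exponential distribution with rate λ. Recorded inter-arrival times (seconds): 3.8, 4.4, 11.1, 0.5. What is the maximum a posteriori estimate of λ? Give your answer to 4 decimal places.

The Exponential(rate=λ) likelihood is ∝ λ^n e^(−λΣtᵢ). Here n = 4 and Σtᵢ = 3.8 + 4.4 + 11.1 + 0.5 = 19.8.
Posterior ∝ λ^6e^(−9λ) · λ^4e^(−19.8λ) = λ^10e^(−28.8λ), i.e. Gamma(11, 28.8).
Mode = (a−1)/b = 10/28.8 ≈ 0.3472.

λ̂_MAP = 0.3472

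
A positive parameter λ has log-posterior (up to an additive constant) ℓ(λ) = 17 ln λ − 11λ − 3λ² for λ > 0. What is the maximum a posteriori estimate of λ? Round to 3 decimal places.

ℓ'(λ) = 17/λ − 11 − 6λ. Setting this to zero and multiplying by λ: 6λ² + 11λ − 17 = 0.
λ = (−11 + √(11² + 4·6·17)) / (2·6) = (−11 + √529) / 12 = (−11 + 23)/12 = 1.
ℓ''(λ) = −17/λ² − 6 < 0, confirming a maximum.

λ̂_MAP = 1.000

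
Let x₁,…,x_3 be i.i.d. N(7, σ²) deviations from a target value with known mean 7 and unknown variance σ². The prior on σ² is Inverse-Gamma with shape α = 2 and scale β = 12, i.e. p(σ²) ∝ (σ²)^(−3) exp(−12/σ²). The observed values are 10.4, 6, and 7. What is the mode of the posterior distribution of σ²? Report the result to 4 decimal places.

σ̂²_MAP = 4.0622

Sum of squared deviations about the known mean: SS = (10.4−7)² + (6−7)² + (7−7)² = 12.56.
The Normal likelihood contributes (σ²)^(−n/2) exp(−SS/(2σ²)), so the posterior is Inverse-Gamma(α + n/2, β + SS/2) = Inverse-Gamma(3.5, 18.28).
The mode of Inverse-Gamma(a, b) is b/(a+1) = 18.28/4.5 ≈ 4.0622.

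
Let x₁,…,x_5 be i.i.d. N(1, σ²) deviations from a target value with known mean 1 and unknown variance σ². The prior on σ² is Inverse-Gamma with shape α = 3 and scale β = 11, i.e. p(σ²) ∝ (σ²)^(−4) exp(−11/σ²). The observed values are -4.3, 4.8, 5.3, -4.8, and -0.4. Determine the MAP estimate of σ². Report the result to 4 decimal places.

σ̂²_MAP = 9.1246

Sum of squared deviations about the known mean: SS = (-4.3−1)² + (4.8−1)² + (5.3−1)² + (-4.8−1)² + (-0.4−1)² = 96.62.
The Normal likelihood contributes (σ²)^(−n/2) exp(−SS/(2σ²)), so the posterior is Inverse-Gamma(α + n/2, β + SS/2) = Inverse-Gamma(5.5, 59.31).
The mode of Inverse-Gamma(a, b) is b/(a+1) = 59.31/6.5 ≈ 9.1246.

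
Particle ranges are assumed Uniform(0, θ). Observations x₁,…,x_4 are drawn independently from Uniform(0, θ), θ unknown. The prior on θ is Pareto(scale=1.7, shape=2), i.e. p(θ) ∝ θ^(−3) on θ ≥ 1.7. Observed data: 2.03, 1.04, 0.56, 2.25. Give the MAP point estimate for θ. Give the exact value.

The Uniform(0, θ) likelihood is θ^(−n) for θ ≥ max(xᵢ), zero otherwise. Here max(xᵢ) = 2.25.
Posterior ∝ θ^(−3) · θ^(−4) = θ^(−7) on θ ≥ max(1.7, 2.25) = 2.25.
This density is strictly decreasing in θ, so the posterior mode lies at the lower boundary of the support.

θ̂_MAP = 2.25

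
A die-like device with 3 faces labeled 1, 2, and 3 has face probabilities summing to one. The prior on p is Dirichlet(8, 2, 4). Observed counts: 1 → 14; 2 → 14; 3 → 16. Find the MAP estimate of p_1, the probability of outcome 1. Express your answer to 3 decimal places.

MAP estimate: 0.382

The posterior is Dirichlet(αᵢ + nᵢ) = Dirichlet(22, 16, 20).
For a Dirichlet(a₁,…,a_K) with all aᵢ > 1, the mode has j-th component (aⱼ − 1)/(Σaᵢ − K).
Here Σaᵢ = 58 and K = 3, so p_1 = (22 − 1)/(58 − 3) = 21/55 ≈ 0.382.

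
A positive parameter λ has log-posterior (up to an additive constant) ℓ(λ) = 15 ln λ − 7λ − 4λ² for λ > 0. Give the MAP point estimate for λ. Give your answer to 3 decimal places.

ℓ'(λ) = 15/λ − 7 − 8λ. Setting this to zero and multiplying by λ: 8λ² + 7λ − 15 = 0.
λ = (−7 + √(7² + 4·8·15)) / (2·8) = (−7 + √529) / 16 = (−7 + 23)/16 = 1.
ℓ''(λ) = −15/λ² − 8 < 0, confirming a maximum.

λ̂_MAP = 1.000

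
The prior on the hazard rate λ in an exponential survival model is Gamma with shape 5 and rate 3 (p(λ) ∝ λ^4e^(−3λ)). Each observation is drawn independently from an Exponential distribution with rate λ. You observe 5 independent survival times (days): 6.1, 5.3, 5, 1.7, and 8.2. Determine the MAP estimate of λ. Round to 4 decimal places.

The Exponential(rate=λ) likelihood is ∝ λ^n e^(−λΣtᵢ). Here n = 5 and Σtᵢ = 6.1 + 5.3 + 5 + 1.7 + 8.2 = 26.3.
Posterior ∝ λ^4e^(−3λ) · λ^5e^(−26.3λ) = λ^9e^(−29.3λ), i.e. Gamma(10, 29.3).
Mode = (a−1)/b = 9/29.3 ≈ 0.3072.

λ̂_MAP = 0.3072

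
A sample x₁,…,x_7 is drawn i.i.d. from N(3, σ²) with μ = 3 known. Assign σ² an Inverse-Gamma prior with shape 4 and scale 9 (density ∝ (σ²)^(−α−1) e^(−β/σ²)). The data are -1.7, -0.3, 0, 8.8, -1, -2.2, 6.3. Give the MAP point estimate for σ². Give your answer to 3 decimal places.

Sum of squared deviations about the known mean: SS = (-1.7−3)² + (-0.3−3)² + (0−3)² + (8.8−3)² + (-1−3)² + (-2.2−3)² + (6.3−3)² = 129.55.
The Normal likelihood contributes (σ²)^(−n/2) exp(−SS/(2σ²)), so the posterior is Inverse-Gamma(α + n/2, β + SS/2) = Inverse-Gamma(7.5, 73.775).
The mode of Inverse-Gamma(a, b) is b/(a+1) = 73.775/8.5 ≈ 8.679.

σ̂²_MAP = 8.679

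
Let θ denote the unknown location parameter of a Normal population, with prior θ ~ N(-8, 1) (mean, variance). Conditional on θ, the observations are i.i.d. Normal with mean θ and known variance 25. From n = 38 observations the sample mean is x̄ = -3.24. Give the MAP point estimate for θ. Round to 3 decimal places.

θ̂_MAP = -5.129

n = 38, x̄ = -3.24.
For a Normal prior and Normal likelihood with known variance, the posterior is Normal; its mode equals its mean, the precision-weighted average.
Prior precision 1/σ₀² = 1/1 = 1; data precision n/σ² = 38/25 = 1.52.
θ̂ = (1·(-8) + 1.52·(-3.24)) / (1 + 1.52) = (-12.9248)/2.52 = -1154/225 ≈ -5.129.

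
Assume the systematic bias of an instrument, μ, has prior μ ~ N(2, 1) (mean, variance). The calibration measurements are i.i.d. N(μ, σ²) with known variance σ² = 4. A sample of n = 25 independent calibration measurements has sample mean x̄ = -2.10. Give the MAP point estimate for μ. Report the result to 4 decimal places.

n = 25, x̄ = -2.10.
For a Normal prior and Normal likelihood with known variance, the posterior is Normal; its mode equals its mean, the precision-weighted average.
Prior precision 1/σ₀² = 1/1 = 1; data precision n/σ² = 25/4 = 6.25.
μ̂ = (1·2 + 6.25·(-2.1)) / (1 + 6.25) = (-11.125)/7.25 = -89/58 ≈ -1.5345.

μ̂_MAP = -1.5345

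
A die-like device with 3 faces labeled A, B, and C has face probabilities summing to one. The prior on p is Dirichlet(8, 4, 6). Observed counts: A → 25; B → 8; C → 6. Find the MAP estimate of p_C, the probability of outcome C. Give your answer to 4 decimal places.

The posterior is Dirichlet(αᵢ + nᵢ) = Dirichlet(33, 12, 12).
For a Dirichlet(a₁,…,a_K) with all aᵢ > 1, the mode has j-th component (aⱼ − 1)/(Σaᵢ − K).
Here Σaᵢ = 57 and K = 3, so p_C = (12 − 1)/(57 − 3) = 11/54 ≈ 0.2037.

MAP estimate of p_C = 0.2037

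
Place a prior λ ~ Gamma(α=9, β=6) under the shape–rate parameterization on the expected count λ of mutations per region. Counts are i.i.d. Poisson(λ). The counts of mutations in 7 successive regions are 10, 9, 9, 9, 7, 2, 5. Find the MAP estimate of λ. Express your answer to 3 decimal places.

Σxᵢ = 10+9+9+9+7+2+5 = 51, with n = 7.
Posterior ∝ λ^8e^(−6λ) · λ^51e^(−7λ) = λ^59e^(−13λ), i.e. Gamma(shape=60, rate=13).
The mode of a Gamma(a, b) with a ≥ 1 (shape–rate) is (a−1)/b = 59/13 ≈ 4.538.

λ̂_MAP = 4.538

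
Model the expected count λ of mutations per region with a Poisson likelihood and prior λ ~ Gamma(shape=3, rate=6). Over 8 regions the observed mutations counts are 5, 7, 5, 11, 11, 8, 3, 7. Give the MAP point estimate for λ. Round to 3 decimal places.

λ̂_MAP = 4.214

Σxᵢ = 5+7+5+11+11+8+3+7 = 57, with n = 8.
Posterior ∝ λ^2e^(−6λ) · λ^57e^(−8λ) = λ^59e^(−14λ), i.e. Gamma(shape=60, rate=14).
The mode of a Gamma(a, b) with a ≥ 1 (shape–rate) is (a−1)/b = 59/14 ≈ 4.214.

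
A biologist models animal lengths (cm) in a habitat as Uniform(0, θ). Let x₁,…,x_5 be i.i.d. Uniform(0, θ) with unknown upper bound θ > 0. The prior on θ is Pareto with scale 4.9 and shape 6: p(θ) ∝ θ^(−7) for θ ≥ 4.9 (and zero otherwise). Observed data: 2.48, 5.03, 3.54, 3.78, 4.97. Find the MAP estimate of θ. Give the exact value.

θ̂_MAP = 5.03

The Uniform(0, θ) likelihood is θ^(−n) for θ ≥ max(xᵢ), zero otherwise. Here max(xᵢ) = 5.03.
Posterior ∝ θ^(−7) · θ^(−5) = θ^(−12) on θ ≥ max(4.9, 5.03) = 5.03.
This density is strictly decreasing in θ, so the posterior mode lies at the lower boundary of the support.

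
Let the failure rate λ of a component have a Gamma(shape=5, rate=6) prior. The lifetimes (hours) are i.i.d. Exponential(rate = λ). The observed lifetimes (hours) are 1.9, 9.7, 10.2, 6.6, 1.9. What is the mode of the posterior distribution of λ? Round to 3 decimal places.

λ̂_MAP = 0.248

The Exponential(rate=λ) likelihood is ∝ λ^n e^(−λΣtᵢ). Here n = 5 and Σtᵢ = 1.9 + 9.7 + 10.2 + 6.6 + 1.9 = 30.3.
Posterior ∝ λ^4e^(−6λ) · λ^5e^(−30.3λ) = λ^9e^(−36.3λ), i.e. Gamma(10, 36.3).
Mode = (a−1)/b = 9/36.3 ≈ 0.248.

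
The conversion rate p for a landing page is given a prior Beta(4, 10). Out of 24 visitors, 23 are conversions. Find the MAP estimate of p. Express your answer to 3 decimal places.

p̂_MAP = 0.722

Prior: Beta(4, 10).
Data: 23 successes in 24 trials. The binomial likelihood contributes p^23(1−p)^1, so the posterior is Beta(4+23, 10+1) = Beta(27, 11).
For Beta(a, b) with a, b > 1 the mode is (a−1)/(a+b−2) = 26/36 ≈ 0.722.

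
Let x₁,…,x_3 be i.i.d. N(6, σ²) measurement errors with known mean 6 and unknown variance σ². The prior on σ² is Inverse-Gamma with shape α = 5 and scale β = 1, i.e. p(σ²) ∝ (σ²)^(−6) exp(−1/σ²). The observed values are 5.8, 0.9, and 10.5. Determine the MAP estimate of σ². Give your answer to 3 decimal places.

Sum of squared deviations about the known mean: SS = (5.8−6)² + (0.9−6)² + (10.5−6)² = 46.3.
The Normal likelihood contributes (σ²)^(−n/2) exp(−SS/(2σ²)), so the posterior is Inverse-Gamma(α + n/2, β + SS/2) = Inverse-Gamma(6.5, 24.15).
The mode of Inverse-Gamma(a, b) is b/(a+1) = 24.15/7.5 ≈ 3.220.

σ̂²_MAP = 3.220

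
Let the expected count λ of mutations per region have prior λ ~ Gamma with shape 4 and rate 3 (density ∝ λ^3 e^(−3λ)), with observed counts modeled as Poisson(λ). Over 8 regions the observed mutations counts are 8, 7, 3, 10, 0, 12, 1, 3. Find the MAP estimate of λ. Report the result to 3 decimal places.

Σxᵢ = 8+7+3+10+0+12+1+3 = 44, with n = 8.
Posterior ∝ λ^3e^(−3λ) · λ^44e^(−8λ) = λ^47e^(−11λ), i.e. Gamma(shape=48, rate=11).
The mode of a Gamma(a, b) with a ≥ 1 (shape–rate) is (a−1)/b = 47/11 ≈ 4.273.

λ̂_MAP = 4.273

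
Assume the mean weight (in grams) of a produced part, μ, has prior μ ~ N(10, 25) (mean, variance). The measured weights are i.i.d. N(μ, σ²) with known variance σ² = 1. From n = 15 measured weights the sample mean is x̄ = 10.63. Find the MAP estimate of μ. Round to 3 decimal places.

μ̂_MAP = 10.628

n = 15, x̄ = 10.63.
For a Normal prior and Normal likelihood with known variance, the posterior is Normal; its mode equals its mean, the precision-weighted average.
Prior precision 1/σ₀² = 1/25 = 0.04; data precision n/σ² = 15/1 = 15.
μ̂ = (0.04·10 + 15·10.63) / (0.04 + 15) = 159.85/15.04 = 15985/1504 ≈ 10.628.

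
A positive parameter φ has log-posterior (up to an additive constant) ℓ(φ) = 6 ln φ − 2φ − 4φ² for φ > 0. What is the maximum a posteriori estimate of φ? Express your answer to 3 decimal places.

φ̂_MAP = 0.750

ℓ'(φ) = 6/φ − 2 − 8φ. Setting this to zero and multiplying by φ: 8φ² + 2φ − 6 = 0.
φ = (−2 + √(2² + 4·8·6)) / (2·8) = (−2 + √196) / 16 = (−2 + 14)/16 = 3/4.
ℓ''(φ) = −6/φ² − 8 < 0, confirming a maximum.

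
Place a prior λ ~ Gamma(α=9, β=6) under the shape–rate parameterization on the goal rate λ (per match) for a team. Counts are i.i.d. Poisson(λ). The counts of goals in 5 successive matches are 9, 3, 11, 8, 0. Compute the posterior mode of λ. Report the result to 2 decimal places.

λ̂_MAP = 3.55

Σxᵢ = 9+3+11+8+0 = 31, with n = 5.
Posterior ∝ λ^8e^(−6λ) · λ^31e^(−5λ) = λ^39e^(−11λ), i.e. Gamma(shape=40, rate=11).
The mode of a Gamma(a, b) with a ≥ 1 (shape–rate) is (a−1)/b = 39/11 ≈ 3.55.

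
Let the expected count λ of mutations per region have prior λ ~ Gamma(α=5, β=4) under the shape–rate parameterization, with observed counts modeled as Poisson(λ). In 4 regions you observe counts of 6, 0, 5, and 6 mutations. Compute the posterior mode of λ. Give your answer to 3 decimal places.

Σxᵢ = 6+0+5+6 = 17, with n = 4.
Posterior ∝ λ^4e^(−4λ) · λ^17e^(−4λ) = λ^21e^(−8λ), i.e. Gamma(shape=22, rate=8).
The mode of a Gamma(a, b) with a ≥ 1 (shape–rate) is (a−1)/b = 21/8 ≈ 2.625.

λ̂_MAP = 2.625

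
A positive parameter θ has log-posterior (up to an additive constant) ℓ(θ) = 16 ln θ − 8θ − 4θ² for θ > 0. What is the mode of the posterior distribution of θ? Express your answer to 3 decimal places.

θ̂_MAP = 1.000

ℓ'(θ) = 16/θ − 8 − 8θ. Setting this to zero and multiplying by θ: 8θ² + 8θ − 16 = 0.
θ = (−8 + √(8² + 4·8·16)) / (2·8) = (−8 + √576) / 16 = (−8 + 24)/16 = 1.
ℓ''(θ) = −16/θ² − 8 < 0, confirming a maximum.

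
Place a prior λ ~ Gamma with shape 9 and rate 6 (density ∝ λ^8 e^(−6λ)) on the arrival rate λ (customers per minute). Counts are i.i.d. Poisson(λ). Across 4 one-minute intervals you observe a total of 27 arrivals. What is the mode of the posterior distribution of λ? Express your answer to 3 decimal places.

λ̂_MAP = 3.500

Σxᵢ = 27, n = 4.
Posterior ∝ λ^8e^(−6λ) · λ^27e^(−4λ) = λ^35e^(−10λ), i.e. Gamma(shape=36, rate=10).
The mode of a Gamma(a, b) with a ≥ 1 (shape–rate) is (a−1)/b = 35/10 ≈ 3.500.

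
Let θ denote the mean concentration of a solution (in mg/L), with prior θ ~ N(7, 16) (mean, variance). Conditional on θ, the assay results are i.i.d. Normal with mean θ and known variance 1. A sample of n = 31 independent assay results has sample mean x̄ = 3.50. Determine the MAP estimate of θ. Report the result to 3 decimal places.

θ̂_MAP = 3.507

n = 31, x̄ = 3.50.
For a Normal prior and Normal likelihood with known variance, the posterior is Normal; its mode equals its mean, the precision-weighted average.
Prior precision 1/σ₀² = 1/16 = 0.0625; data precision n/σ² = 31/1 = 31.
θ̂ = (0.0625·7 + 31·3.5) / (0.0625 + 31) = 108.9375/31.0625 = 249/71 ≈ 3.507.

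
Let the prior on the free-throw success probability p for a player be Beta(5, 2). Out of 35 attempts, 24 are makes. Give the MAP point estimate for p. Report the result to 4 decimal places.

p̂_MAP = 0.7000

Prior: Beta(5, 2).
Data: 24 successes in 35 trials. The binomial likelihood contributes p^24(1−p)^11, so the posterior is Beta(5+24, 2+11) = Beta(29, 13).
For Beta(a, b) with a, b > 1 the mode is (a−1)/(a+b−2) = 28/40 ≈ 0.7000.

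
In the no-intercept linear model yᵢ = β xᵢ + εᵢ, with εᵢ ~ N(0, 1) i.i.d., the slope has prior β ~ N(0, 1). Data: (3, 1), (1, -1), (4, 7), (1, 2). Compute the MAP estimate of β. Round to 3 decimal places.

β̂_MAP = 1.143

log p(β | y) = −Σ(yᵢ − βxᵢ)²/(2·1) − β²/(2·1) + const.
Setting the derivative to zero: Σxᵢ(yᵢ − βxᵢ)/1 − β/1 = 0, so β = Σxᵢyᵢ / (Σxᵢ² + σ²/τ²).
Σxᵢyᵢ = 3·1 + 1·(-1) + 4·7 + 1·2 = 32; Σxᵢ² = 27; σ²/τ² = 1.
β̂_MAP = 32 / (27 + 1) = 32/28 ≈ 1.143.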